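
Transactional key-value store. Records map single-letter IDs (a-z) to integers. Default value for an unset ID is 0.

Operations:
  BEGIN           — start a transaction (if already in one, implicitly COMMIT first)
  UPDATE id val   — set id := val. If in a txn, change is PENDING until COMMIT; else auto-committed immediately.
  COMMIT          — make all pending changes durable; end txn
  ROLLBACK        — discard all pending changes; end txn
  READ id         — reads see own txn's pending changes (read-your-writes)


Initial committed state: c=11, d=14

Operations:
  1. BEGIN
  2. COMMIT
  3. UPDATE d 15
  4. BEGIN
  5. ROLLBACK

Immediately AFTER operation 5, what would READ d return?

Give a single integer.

Answer: 15

Derivation:
Initial committed: {c=11, d=14}
Op 1: BEGIN: in_txn=True, pending={}
Op 2: COMMIT: merged [] into committed; committed now {c=11, d=14}
Op 3: UPDATE d=15 (auto-commit; committed d=15)
Op 4: BEGIN: in_txn=True, pending={}
Op 5: ROLLBACK: discarded pending []; in_txn=False
After op 5: visible(d) = 15 (pending={}, committed={c=11, d=15})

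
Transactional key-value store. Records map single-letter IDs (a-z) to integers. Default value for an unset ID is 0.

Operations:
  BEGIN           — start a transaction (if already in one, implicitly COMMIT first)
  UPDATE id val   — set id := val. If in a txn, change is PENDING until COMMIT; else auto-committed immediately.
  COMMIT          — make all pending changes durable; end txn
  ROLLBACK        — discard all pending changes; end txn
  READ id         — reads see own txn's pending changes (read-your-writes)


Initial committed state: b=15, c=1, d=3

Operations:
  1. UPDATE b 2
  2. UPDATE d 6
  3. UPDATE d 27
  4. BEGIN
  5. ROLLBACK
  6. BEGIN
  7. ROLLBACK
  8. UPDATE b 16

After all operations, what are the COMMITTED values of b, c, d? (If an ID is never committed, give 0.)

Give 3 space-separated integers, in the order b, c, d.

Initial committed: {b=15, c=1, d=3}
Op 1: UPDATE b=2 (auto-commit; committed b=2)
Op 2: UPDATE d=6 (auto-commit; committed d=6)
Op 3: UPDATE d=27 (auto-commit; committed d=27)
Op 4: BEGIN: in_txn=True, pending={}
Op 5: ROLLBACK: discarded pending []; in_txn=False
Op 6: BEGIN: in_txn=True, pending={}
Op 7: ROLLBACK: discarded pending []; in_txn=False
Op 8: UPDATE b=16 (auto-commit; committed b=16)
Final committed: {b=16, c=1, d=27}

Answer: 16 1 27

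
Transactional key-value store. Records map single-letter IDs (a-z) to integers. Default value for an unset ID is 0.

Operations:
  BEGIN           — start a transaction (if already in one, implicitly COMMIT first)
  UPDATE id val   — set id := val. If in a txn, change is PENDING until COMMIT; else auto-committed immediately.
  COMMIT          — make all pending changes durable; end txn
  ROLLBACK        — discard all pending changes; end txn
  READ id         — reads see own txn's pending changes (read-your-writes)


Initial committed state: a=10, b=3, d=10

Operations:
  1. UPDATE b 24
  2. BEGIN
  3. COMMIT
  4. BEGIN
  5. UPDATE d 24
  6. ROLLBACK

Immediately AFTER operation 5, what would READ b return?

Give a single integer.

Answer: 24

Derivation:
Initial committed: {a=10, b=3, d=10}
Op 1: UPDATE b=24 (auto-commit; committed b=24)
Op 2: BEGIN: in_txn=True, pending={}
Op 3: COMMIT: merged [] into committed; committed now {a=10, b=24, d=10}
Op 4: BEGIN: in_txn=True, pending={}
Op 5: UPDATE d=24 (pending; pending now {d=24})
After op 5: visible(b) = 24 (pending={d=24}, committed={a=10, b=24, d=10})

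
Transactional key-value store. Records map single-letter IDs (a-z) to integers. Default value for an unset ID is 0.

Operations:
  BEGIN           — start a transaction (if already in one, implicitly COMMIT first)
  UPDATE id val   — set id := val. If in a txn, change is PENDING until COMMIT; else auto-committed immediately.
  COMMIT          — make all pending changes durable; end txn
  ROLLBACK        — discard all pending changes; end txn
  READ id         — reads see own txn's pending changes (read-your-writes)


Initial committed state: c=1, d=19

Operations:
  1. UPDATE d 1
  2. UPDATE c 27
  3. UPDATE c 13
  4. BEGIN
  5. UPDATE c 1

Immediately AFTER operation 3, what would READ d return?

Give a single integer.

Initial committed: {c=1, d=19}
Op 1: UPDATE d=1 (auto-commit; committed d=1)
Op 2: UPDATE c=27 (auto-commit; committed c=27)
Op 3: UPDATE c=13 (auto-commit; committed c=13)
After op 3: visible(d) = 1 (pending={}, committed={c=13, d=1})

Answer: 1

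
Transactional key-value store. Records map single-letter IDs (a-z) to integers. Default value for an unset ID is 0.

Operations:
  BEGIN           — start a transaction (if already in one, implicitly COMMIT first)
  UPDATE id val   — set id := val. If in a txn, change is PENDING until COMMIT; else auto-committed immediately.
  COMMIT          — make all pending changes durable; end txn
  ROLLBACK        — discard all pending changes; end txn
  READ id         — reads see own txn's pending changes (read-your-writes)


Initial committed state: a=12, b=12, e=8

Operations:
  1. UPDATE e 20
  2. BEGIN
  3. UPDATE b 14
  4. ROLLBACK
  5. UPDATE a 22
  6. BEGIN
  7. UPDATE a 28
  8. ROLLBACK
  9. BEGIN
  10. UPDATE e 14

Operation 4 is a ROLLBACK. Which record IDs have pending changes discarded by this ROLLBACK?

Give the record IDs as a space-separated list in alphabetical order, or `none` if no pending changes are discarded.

Answer: b

Derivation:
Initial committed: {a=12, b=12, e=8}
Op 1: UPDATE e=20 (auto-commit; committed e=20)
Op 2: BEGIN: in_txn=True, pending={}
Op 3: UPDATE b=14 (pending; pending now {b=14})
Op 4: ROLLBACK: discarded pending ['b']; in_txn=False
Op 5: UPDATE a=22 (auto-commit; committed a=22)
Op 6: BEGIN: in_txn=True, pending={}
Op 7: UPDATE a=28 (pending; pending now {a=28})
Op 8: ROLLBACK: discarded pending ['a']; in_txn=False
Op 9: BEGIN: in_txn=True, pending={}
Op 10: UPDATE e=14 (pending; pending now {e=14})
ROLLBACK at op 4 discards: ['b']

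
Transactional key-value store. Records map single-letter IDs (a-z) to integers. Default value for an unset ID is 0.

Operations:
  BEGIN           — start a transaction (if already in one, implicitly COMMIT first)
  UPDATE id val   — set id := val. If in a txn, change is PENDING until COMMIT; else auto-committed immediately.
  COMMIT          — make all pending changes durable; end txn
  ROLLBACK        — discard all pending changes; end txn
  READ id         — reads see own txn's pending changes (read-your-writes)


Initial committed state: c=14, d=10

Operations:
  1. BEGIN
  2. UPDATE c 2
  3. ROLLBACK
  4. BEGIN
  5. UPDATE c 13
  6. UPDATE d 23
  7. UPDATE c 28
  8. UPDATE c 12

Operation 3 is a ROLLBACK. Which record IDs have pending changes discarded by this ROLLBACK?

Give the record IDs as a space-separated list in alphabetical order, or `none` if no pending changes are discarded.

Initial committed: {c=14, d=10}
Op 1: BEGIN: in_txn=True, pending={}
Op 2: UPDATE c=2 (pending; pending now {c=2})
Op 3: ROLLBACK: discarded pending ['c']; in_txn=False
Op 4: BEGIN: in_txn=True, pending={}
Op 5: UPDATE c=13 (pending; pending now {c=13})
Op 6: UPDATE d=23 (pending; pending now {c=13, d=23})
Op 7: UPDATE c=28 (pending; pending now {c=28, d=23})
Op 8: UPDATE c=12 (pending; pending now {c=12, d=23})
ROLLBACK at op 3 discards: ['c']

Answer: c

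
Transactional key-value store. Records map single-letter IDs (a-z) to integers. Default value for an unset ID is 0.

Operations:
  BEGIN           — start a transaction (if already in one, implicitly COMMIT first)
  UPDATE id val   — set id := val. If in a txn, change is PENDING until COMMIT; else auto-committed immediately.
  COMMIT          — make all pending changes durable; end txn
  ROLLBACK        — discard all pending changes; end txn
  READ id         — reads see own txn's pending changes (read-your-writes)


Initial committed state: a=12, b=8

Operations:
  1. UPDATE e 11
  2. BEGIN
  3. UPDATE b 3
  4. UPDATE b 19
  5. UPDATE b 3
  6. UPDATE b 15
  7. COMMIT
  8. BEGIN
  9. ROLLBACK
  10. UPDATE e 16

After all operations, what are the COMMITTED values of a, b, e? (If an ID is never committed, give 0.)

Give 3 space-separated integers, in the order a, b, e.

Answer: 12 15 16

Derivation:
Initial committed: {a=12, b=8}
Op 1: UPDATE e=11 (auto-commit; committed e=11)
Op 2: BEGIN: in_txn=True, pending={}
Op 3: UPDATE b=3 (pending; pending now {b=3})
Op 4: UPDATE b=19 (pending; pending now {b=19})
Op 5: UPDATE b=3 (pending; pending now {b=3})
Op 6: UPDATE b=15 (pending; pending now {b=15})
Op 7: COMMIT: merged ['b'] into committed; committed now {a=12, b=15, e=11}
Op 8: BEGIN: in_txn=True, pending={}
Op 9: ROLLBACK: discarded pending []; in_txn=False
Op 10: UPDATE e=16 (auto-commit; committed e=16)
Final committed: {a=12, b=15, e=16}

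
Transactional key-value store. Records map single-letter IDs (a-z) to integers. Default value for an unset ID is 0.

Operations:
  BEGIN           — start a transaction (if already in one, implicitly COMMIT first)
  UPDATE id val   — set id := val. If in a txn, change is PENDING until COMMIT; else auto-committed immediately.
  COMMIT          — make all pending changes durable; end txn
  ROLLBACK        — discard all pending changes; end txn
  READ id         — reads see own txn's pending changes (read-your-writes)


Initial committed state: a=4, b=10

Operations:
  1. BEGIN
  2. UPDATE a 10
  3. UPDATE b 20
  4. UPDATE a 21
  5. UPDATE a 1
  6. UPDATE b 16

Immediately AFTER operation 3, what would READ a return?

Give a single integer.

Initial committed: {a=4, b=10}
Op 1: BEGIN: in_txn=True, pending={}
Op 2: UPDATE a=10 (pending; pending now {a=10})
Op 3: UPDATE b=20 (pending; pending now {a=10, b=20})
After op 3: visible(a) = 10 (pending={a=10, b=20}, committed={a=4, b=10})

Answer: 10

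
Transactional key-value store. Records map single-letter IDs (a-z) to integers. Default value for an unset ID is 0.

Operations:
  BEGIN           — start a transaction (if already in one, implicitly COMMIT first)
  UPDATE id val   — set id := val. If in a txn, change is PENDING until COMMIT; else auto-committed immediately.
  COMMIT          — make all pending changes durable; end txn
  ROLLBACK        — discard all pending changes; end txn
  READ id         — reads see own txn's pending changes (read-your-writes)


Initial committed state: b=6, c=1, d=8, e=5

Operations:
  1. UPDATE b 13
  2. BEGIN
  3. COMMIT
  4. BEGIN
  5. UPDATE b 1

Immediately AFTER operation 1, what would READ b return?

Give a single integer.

Answer: 13

Derivation:
Initial committed: {b=6, c=1, d=8, e=5}
Op 1: UPDATE b=13 (auto-commit; committed b=13)
After op 1: visible(b) = 13 (pending={}, committed={b=13, c=1, d=8, e=5})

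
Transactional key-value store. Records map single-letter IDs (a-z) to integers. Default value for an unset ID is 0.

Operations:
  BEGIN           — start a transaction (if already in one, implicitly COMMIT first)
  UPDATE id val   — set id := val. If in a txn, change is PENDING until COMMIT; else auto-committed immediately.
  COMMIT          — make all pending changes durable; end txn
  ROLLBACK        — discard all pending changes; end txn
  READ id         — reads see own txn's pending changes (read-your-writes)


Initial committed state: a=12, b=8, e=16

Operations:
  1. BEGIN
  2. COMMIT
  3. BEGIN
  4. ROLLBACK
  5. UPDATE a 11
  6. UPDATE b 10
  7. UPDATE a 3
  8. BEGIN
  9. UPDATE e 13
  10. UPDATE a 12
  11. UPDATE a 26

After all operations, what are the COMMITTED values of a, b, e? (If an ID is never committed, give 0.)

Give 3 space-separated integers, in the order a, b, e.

Initial committed: {a=12, b=8, e=16}
Op 1: BEGIN: in_txn=True, pending={}
Op 2: COMMIT: merged [] into committed; committed now {a=12, b=8, e=16}
Op 3: BEGIN: in_txn=True, pending={}
Op 4: ROLLBACK: discarded pending []; in_txn=False
Op 5: UPDATE a=11 (auto-commit; committed a=11)
Op 6: UPDATE b=10 (auto-commit; committed b=10)
Op 7: UPDATE a=3 (auto-commit; committed a=3)
Op 8: BEGIN: in_txn=True, pending={}
Op 9: UPDATE e=13 (pending; pending now {e=13})
Op 10: UPDATE a=12 (pending; pending now {a=12, e=13})
Op 11: UPDATE a=26 (pending; pending now {a=26, e=13})
Final committed: {a=3, b=10, e=16}

Answer: 3 10 16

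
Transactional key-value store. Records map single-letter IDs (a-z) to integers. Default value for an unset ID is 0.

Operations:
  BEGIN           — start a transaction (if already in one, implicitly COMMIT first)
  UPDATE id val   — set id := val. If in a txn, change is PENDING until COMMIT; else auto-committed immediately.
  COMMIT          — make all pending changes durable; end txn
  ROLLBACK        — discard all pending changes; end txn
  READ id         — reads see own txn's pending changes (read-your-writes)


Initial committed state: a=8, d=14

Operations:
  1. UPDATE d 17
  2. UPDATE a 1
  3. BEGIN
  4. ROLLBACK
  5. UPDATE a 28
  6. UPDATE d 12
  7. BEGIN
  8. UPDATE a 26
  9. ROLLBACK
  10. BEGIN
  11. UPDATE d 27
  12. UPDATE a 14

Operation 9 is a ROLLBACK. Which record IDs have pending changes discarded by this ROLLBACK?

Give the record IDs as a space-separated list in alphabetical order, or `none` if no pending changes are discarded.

Answer: a

Derivation:
Initial committed: {a=8, d=14}
Op 1: UPDATE d=17 (auto-commit; committed d=17)
Op 2: UPDATE a=1 (auto-commit; committed a=1)
Op 3: BEGIN: in_txn=True, pending={}
Op 4: ROLLBACK: discarded pending []; in_txn=False
Op 5: UPDATE a=28 (auto-commit; committed a=28)
Op 6: UPDATE d=12 (auto-commit; committed d=12)
Op 7: BEGIN: in_txn=True, pending={}
Op 8: UPDATE a=26 (pending; pending now {a=26})
Op 9: ROLLBACK: discarded pending ['a']; in_txn=False
Op 10: BEGIN: in_txn=True, pending={}
Op 11: UPDATE d=27 (pending; pending now {d=27})
Op 12: UPDATE a=14 (pending; pending now {a=14, d=27})
ROLLBACK at op 9 discards: ['a']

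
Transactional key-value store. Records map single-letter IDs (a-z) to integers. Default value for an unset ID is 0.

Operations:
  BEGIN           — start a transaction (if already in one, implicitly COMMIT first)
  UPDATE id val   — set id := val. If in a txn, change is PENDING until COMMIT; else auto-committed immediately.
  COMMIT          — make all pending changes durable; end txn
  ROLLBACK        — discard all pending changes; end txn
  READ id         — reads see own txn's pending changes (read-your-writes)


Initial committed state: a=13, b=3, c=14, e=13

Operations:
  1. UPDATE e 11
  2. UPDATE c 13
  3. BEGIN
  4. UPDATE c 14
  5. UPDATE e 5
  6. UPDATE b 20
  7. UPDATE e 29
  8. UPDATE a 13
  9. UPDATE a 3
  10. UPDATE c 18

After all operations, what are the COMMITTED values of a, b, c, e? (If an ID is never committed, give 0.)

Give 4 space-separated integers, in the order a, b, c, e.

Answer: 13 3 13 11

Derivation:
Initial committed: {a=13, b=3, c=14, e=13}
Op 1: UPDATE e=11 (auto-commit; committed e=11)
Op 2: UPDATE c=13 (auto-commit; committed c=13)
Op 3: BEGIN: in_txn=True, pending={}
Op 4: UPDATE c=14 (pending; pending now {c=14})
Op 5: UPDATE e=5 (pending; pending now {c=14, e=5})
Op 6: UPDATE b=20 (pending; pending now {b=20, c=14, e=5})
Op 7: UPDATE e=29 (pending; pending now {b=20, c=14, e=29})
Op 8: UPDATE a=13 (pending; pending now {a=13, b=20, c=14, e=29})
Op 9: UPDATE a=3 (pending; pending now {a=3, b=20, c=14, e=29})
Op 10: UPDATE c=18 (pending; pending now {a=3, b=20, c=18, e=29})
Final committed: {a=13, b=3, c=13, e=11}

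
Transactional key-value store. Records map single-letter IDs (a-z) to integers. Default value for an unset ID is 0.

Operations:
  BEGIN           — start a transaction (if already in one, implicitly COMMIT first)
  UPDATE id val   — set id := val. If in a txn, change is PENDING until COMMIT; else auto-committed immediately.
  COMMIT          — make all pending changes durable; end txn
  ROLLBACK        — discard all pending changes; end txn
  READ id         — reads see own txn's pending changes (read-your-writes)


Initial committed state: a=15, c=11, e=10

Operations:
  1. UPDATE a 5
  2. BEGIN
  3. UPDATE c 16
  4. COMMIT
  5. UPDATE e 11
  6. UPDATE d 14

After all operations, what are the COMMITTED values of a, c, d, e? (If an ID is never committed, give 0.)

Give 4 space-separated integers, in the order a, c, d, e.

Initial committed: {a=15, c=11, e=10}
Op 1: UPDATE a=5 (auto-commit; committed a=5)
Op 2: BEGIN: in_txn=True, pending={}
Op 3: UPDATE c=16 (pending; pending now {c=16})
Op 4: COMMIT: merged ['c'] into committed; committed now {a=5, c=16, e=10}
Op 5: UPDATE e=11 (auto-commit; committed e=11)
Op 6: UPDATE d=14 (auto-commit; committed d=14)
Final committed: {a=5, c=16, d=14, e=11}

Answer: 5 16 14 11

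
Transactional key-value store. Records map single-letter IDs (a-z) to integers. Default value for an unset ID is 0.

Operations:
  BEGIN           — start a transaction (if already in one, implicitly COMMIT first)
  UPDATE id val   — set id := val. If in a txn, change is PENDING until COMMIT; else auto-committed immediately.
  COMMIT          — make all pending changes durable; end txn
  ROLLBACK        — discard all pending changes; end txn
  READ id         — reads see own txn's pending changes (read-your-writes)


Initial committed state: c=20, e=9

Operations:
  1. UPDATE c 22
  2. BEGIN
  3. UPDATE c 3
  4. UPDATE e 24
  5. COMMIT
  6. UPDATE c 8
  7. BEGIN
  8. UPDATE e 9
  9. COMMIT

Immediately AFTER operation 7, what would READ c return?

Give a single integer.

Initial committed: {c=20, e=9}
Op 1: UPDATE c=22 (auto-commit; committed c=22)
Op 2: BEGIN: in_txn=True, pending={}
Op 3: UPDATE c=3 (pending; pending now {c=3})
Op 4: UPDATE e=24 (pending; pending now {c=3, e=24})
Op 5: COMMIT: merged ['c', 'e'] into committed; committed now {c=3, e=24}
Op 6: UPDATE c=8 (auto-commit; committed c=8)
Op 7: BEGIN: in_txn=True, pending={}
After op 7: visible(c) = 8 (pending={}, committed={c=8, e=24})

Answer: 8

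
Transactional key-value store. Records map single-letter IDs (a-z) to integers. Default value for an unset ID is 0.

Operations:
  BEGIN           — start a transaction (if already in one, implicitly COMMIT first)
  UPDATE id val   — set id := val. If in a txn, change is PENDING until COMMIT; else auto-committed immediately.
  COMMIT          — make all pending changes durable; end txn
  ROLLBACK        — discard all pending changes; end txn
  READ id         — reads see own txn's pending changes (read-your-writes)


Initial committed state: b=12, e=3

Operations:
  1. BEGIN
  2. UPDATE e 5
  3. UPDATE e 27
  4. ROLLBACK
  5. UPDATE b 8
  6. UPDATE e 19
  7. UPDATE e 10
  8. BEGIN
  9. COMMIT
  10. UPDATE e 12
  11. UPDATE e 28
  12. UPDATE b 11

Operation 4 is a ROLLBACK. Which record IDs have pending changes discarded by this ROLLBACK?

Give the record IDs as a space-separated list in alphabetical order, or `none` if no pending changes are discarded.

Answer: e

Derivation:
Initial committed: {b=12, e=3}
Op 1: BEGIN: in_txn=True, pending={}
Op 2: UPDATE e=5 (pending; pending now {e=5})
Op 3: UPDATE e=27 (pending; pending now {e=27})
Op 4: ROLLBACK: discarded pending ['e']; in_txn=False
Op 5: UPDATE b=8 (auto-commit; committed b=8)
Op 6: UPDATE e=19 (auto-commit; committed e=19)
Op 7: UPDATE e=10 (auto-commit; committed e=10)
Op 8: BEGIN: in_txn=True, pending={}
Op 9: COMMIT: merged [] into committed; committed now {b=8, e=10}
Op 10: UPDATE e=12 (auto-commit; committed e=12)
Op 11: UPDATE e=28 (auto-commit; committed e=28)
Op 12: UPDATE b=11 (auto-commit; committed b=11)
ROLLBACK at op 4 discards: ['e']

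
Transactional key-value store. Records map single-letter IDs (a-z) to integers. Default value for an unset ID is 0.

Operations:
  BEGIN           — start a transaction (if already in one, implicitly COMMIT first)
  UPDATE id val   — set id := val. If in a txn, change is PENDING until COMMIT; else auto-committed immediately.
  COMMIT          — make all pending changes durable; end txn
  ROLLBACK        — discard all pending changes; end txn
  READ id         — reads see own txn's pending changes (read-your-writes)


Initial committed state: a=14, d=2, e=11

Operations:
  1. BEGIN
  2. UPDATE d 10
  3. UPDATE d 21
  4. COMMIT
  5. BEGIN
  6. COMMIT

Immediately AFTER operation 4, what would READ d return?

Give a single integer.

Answer: 21

Derivation:
Initial committed: {a=14, d=2, e=11}
Op 1: BEGIN: in_txn=True, pending={}
Op 2: UPDATE d=10 (pending; pending now {d=10})
Op 3: UPDATE d=21 (pending; pending now {d=21})
Op 4: COMMIT: merged ['d'] into committed; committed now {a=14, d=21, e=11}
After op 4: visible(d) = 21 (pending={}, committed={a=14, d=21, e=11})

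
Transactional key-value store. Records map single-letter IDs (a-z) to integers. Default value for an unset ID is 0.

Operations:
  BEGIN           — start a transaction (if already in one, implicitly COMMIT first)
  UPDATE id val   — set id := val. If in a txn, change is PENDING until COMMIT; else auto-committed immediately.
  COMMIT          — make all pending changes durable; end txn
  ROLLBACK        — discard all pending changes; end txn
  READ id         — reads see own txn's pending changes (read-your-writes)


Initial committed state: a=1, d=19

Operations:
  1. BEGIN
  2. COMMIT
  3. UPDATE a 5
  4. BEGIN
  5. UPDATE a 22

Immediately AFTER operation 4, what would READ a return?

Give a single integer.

Answer: 5

Derivation:
Initial committed: {a=1, d=19}
Op 1: BEGIN: in_txn=True, pending={}
Op 2: COMMIT: merged [] into committed; committed now {a=1, d=19}
Op 3: UPDATE a=5 (auto-commit; committed a=5)
Op 4: BEGIN: in_txn=True, pending={}
After op 4: visible(a) = 5 (pending={}, committed={a=5, d=19})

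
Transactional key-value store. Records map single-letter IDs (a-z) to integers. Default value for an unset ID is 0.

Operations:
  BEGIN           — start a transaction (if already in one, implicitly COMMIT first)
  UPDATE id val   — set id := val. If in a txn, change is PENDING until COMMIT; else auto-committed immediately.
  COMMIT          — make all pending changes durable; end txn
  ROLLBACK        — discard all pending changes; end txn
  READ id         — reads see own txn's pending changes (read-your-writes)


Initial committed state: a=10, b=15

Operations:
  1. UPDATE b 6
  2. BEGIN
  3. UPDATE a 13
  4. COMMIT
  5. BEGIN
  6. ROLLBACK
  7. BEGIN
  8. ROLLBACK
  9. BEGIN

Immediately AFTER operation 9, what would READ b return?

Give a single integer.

Answer: 6

Derivation:
Initial committed: {a=10, b=15}
Op 1: UPDATE b=6 (auto-commit; committed b=6)
Op 2: BEGIN: in_txn=True, pending={}
Op 3: UPDATE a=13 (pending; pending now {a=13})
Op 4: COMMIT: merged ['a'] into committed; committed now {a=13, b=6}
Op 5: BEGIN: in_txn=True, pending={}
Op 6: ROLLBACK: discarded pending []; in_txn=False
Op 7: BEGIN: in_txn=True, pending={}
Op 8: ROLLBACK: discarded pending []; in_txn=False
Op 9: BEGIN: in_txn=True, pending={}
After op 9: visible(b) = 6 (pending={}, committed={a=13, b=6})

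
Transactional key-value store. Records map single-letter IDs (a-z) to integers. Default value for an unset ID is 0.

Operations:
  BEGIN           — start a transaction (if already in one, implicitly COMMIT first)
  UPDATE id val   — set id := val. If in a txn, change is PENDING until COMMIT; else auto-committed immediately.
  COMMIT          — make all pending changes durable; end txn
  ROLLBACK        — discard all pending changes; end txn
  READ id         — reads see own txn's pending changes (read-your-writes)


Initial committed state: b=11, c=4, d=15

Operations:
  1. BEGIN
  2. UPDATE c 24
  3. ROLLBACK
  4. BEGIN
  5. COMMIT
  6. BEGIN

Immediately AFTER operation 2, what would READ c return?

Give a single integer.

Answer: 24

Derivation:
Initial committed: {b=11, c=4, d=15}
Op 1: BEGIN: in_txn=True, pending={}
Op 2: UPDATE c=24 (pending; pending now {c=24})
After op 2: visible(c) = 24 (pending={c=24}, committed={b=11, c=4, d=15})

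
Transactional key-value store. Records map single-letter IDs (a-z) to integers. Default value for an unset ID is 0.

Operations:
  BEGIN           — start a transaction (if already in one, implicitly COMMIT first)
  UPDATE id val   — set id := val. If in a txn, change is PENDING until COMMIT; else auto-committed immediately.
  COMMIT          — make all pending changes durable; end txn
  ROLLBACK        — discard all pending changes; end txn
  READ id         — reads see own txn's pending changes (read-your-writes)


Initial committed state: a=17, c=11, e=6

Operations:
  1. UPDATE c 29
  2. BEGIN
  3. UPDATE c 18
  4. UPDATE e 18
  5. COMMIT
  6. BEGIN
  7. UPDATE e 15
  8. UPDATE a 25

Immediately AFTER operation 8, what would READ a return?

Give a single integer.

Answer: 25

Derivation:
Initial committed: {a=17, c=11, e=6}
Op 1: UPDATE c=29 (auto-commit; committed c=29)
Op 2: BEGIN: in_txn=True, pending={}
Op 3: UPDATE c=18 (pending; pending now {c=18})
Op 4: UPDATE e=18 (pending; pending now {c=18, e=18})
Op 5: COMMIT: merged ['c', 'e'] into committed; committed now {a=17, c=18, e=18}
Op 6: BEGIN: in_txn=True, pending={}
Op 7: UPDATE e=15 (pending; pending now {e=15})
Op 8: UPDATE a=25 (pending; pending now {a=25, e=15})
After op 8: visible(a) = 25 (pending={a=25, e=15}, committed={a=17, c=18, e=18})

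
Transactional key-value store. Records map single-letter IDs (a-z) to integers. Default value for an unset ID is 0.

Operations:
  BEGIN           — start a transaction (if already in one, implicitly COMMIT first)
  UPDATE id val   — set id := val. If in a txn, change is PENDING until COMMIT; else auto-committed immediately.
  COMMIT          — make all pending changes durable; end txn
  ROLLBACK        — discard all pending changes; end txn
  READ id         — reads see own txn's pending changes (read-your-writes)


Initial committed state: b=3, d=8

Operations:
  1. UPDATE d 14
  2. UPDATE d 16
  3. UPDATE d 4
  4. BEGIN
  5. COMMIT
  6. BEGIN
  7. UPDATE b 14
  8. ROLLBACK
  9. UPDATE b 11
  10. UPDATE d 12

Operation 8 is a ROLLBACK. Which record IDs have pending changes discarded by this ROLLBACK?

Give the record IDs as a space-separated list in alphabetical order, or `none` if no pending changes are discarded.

Initial committed: {b=3, d=8}
Op 1: UPDATE d=14 (auto-commit; committed d=14)
Op 2: UPDATE d=16 (auto-commit; committed d=16)
Op 3: UPDATE d=4 (auto-commit; committed d=4)
Op 4: BEGIN: in_txn=True, pending={}
Op 5: COMMIT: merged [] into committed; committed now {b=3, d=4}
Op 6: BEGIN: in_txn=True, pending={}
Op 7: UPDATE b=14 (pending; pending now {b=14})
Op 8: ROLLBACK: discarded pending ['b']; in_txn=False
Op 9: UPDATE b=11 (auto-commit; committed b=11)
Op 10: UPDATE d=12 (auto-commit; committed d=12)
ROLLBACK at op 8 discards: ['b']

Answer: b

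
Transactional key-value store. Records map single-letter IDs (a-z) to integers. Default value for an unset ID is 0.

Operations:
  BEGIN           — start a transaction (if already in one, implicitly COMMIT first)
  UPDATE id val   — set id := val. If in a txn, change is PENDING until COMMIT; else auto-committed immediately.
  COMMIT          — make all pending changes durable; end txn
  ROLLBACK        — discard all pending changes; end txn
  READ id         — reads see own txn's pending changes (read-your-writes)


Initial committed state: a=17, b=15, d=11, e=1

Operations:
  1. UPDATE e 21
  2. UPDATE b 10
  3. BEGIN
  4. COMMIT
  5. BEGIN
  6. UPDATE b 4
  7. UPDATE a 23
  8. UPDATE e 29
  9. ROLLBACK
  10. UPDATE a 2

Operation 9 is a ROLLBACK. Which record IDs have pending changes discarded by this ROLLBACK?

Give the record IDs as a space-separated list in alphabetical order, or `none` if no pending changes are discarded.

Answer: a b e

Derivation:
Initial committed: {a=17, b=15, d=11, e=1}
Op 1: UPDATE e=21 (auto-commit; committed e=21)
Op 2: UPDATE b=10 (auto-commit; committed b=10)
Op 3: BEGIN: in_txn=True, pending={}
Op 4: COMMIT: merged [] into committed; committed now {a=17, b=10, d=11, e=21}
Op 5: BEGIN: in_txn=True, pending={}
Op 6: UPDATE b=4 (pending; pending now {b=4})
Op 7: UPDATE a=23 (pending; pending now {a=23, b=4})
Op 8: UPDATE e=29 (pending; pending now {a=23, b=4, e=29})
Op 9: ROLLBACK: discarded pending ['a', 'b', 'e']; in_txn=False
Op 10: UPDATE a=2 (auto-commit; committed a=2)
ROLLBACK at op 9 discards: ['a', 'b', 'e']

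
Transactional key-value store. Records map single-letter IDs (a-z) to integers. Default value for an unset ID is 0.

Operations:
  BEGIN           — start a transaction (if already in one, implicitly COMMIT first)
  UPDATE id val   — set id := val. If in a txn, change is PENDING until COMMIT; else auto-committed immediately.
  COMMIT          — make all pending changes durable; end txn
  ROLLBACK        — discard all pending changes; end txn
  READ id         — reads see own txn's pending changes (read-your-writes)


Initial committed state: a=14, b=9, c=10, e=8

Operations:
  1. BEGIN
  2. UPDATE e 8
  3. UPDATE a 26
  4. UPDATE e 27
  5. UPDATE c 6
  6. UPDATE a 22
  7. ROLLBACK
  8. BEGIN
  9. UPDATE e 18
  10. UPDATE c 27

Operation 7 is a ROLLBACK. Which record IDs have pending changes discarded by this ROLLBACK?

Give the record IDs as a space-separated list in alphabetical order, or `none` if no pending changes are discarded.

Initial committed: {a=14, b=9, c=10, e=8}
Op 1: BEGIN: in_txn=True, pending={}
Op 2: UPDATE e=8 (pending; pending now {e=8})
Op 3: UPDATE a=26 (pending; pending now {a=26, e=8})
Op 4: UPDATE e=27 (pending; pending now {a=26, e=27})
Op 5: UPDATE c=6 (pending; pending now {a=26, c=6, e=27})
Op 6: UPDATE a=22 (pending; pending now {a=22, c=6, e=27})
Op 7: ROLLBACK: discarded pending ['a', 'c', 'e']; in_txn=False
Op 8: BEGIN: in_txn=True, pending={}
Op 9: UPDATE e=18 (pending; pending now {e=18})
Op 10: UPDATE c=27 (pending; pending now {c=27, e=18})
ROLLBACK at op 7 discards: ['a', 'c', 'e']

Answer: a c e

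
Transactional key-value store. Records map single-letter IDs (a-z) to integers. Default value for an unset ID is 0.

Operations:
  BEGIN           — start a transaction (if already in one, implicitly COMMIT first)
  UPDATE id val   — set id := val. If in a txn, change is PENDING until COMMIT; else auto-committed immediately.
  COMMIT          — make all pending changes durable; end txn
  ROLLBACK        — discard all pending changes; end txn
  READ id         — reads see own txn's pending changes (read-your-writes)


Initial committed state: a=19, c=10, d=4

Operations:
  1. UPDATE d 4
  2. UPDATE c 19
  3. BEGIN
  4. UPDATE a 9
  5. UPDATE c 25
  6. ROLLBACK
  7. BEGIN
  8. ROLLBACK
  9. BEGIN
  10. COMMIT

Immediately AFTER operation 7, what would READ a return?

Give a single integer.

Initial committed: {a=19, c=10, d=4}
Op 1: UPDATE d=4 (auto-commit; committed d=4)
Op 2: UPDATE c=19 (auto-commit; committed c=19)
Op 3: BEGIN: in_txn=True, pending={}
Op 4: UPDATE a=9 (pending; pending now {a=9})
Op 5: UPDATE c=25 (pending; pending now {a=9, c=25})
Op 6: ROLLBACK: discarded pending ['a', 'c']; in_txn=False
Op 7: BEGIN: in_txn=True, pending={}
After op 7: visible(a) = 19 (pending={}, committed={a=19, c=19, d=4})

Answer: 19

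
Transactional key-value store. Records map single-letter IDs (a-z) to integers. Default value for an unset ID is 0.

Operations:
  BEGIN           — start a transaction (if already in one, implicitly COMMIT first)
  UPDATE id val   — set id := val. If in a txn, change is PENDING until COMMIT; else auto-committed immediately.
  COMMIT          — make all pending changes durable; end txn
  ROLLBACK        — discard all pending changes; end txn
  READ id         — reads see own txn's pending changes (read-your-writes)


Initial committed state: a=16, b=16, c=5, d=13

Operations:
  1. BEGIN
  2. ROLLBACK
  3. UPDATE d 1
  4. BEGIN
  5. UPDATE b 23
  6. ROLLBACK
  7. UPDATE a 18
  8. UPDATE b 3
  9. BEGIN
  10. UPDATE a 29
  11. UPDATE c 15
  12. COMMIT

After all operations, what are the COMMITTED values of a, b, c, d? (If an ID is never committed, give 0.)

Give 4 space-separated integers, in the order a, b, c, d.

Initial committed: {a=16, b=16, c=5, d=13}
Op 1: BEGIN: in_txn=True, pending={}
Op 2: ROLLBACK: discarded pending []; in_txn=False
Op 3: UPDATE d=1 (auto-commit; committed d=1)
Op 4: BEGIN: in_txn=True, pending={}
Op 5: UPDATE b=23 (pending; pending now {b=23})
Op 6: ROLLBACK: discarded pending ['b']; in_txn=False
Op 7: UPDATE a=18 (auto-commit; committed a=18)
Op 8: UPDATE b=3 (auto-commit; committed b=3)
Op 9: BEGIN: in_txn=True, pending={}
Op 10: UPDATE a=29 (pending; pending now {a=29})
Op 11: UPDATE c=15 (pending; pending now {a=29, c=15})
Op 12: COMMIT: merged ['a', 'c'] into committed; committed now {a=29, b=3, c=15, d=1}
Final committed: {a=29, b=3, c=15, d=1}

Answer: 29 3 15 1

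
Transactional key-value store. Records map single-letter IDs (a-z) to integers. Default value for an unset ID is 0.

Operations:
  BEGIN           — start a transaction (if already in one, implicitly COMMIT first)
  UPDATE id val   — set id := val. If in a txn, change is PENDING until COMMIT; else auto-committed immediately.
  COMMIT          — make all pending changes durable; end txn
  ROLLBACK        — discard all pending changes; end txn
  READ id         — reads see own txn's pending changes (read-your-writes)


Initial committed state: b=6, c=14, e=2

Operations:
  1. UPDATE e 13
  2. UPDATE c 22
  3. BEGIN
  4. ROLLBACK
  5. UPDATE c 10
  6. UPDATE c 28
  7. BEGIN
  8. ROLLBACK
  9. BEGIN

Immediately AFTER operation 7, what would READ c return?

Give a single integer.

Initial committed: {b=6, c=14, e=2}
Op 1: UPDATE e=13 (auto-commit; committed e=13)
Op 2: UPDATE c=22 (auto-commit; committed c=22)
Op 3: BEGIN: in_txn=True, pending={}
Op 4: ROLLBACK: discarded pending []; in_txn=False
Op 5: UPDATE c=10 (auto-commit; committed c=10)
Op 6: UPDATE c=28 (auto-commit; committed c=28)
Op 7: BEGIN: in_txn=True, pending={}
After op 7: visible(c) = 28 (pending={}, committed={b=6, c=28, e=13})

Answer: 28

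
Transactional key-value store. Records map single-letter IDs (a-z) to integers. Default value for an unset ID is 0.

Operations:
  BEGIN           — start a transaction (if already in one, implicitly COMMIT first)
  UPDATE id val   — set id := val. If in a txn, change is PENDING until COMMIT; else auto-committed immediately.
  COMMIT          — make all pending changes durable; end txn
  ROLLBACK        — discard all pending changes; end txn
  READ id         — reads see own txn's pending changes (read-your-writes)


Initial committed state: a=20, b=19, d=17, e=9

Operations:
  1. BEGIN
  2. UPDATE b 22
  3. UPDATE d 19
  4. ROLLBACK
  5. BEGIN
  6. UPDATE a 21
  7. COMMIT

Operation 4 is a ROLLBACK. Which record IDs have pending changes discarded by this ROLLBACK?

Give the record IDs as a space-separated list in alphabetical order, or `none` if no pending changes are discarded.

Answer: b d

Derivation:
Initial committed: {a=20, b=19, d=17, e=9}
Op 1: BEGIN: in_txn=True, pending={}
Op 2: UPDATE b=22 (pending; pending now {b=22})
Op 3: UPDATE d=19 (pending; pending now {b=22, d=19})
Op 4: ROLLBACK: discarded pending ['b', 'd']; in_txn=False
Op 5: BEGIN: in_txn=True, pending={}
Op 6: UPDATE a=21 (pending; pending now {a=21})
Op 7: COMMIT: merged ['a'] into committed; committed now {a=21, b=19, d=17, e=9}
ROLLBACK at op 4 discards: ['b', 'd']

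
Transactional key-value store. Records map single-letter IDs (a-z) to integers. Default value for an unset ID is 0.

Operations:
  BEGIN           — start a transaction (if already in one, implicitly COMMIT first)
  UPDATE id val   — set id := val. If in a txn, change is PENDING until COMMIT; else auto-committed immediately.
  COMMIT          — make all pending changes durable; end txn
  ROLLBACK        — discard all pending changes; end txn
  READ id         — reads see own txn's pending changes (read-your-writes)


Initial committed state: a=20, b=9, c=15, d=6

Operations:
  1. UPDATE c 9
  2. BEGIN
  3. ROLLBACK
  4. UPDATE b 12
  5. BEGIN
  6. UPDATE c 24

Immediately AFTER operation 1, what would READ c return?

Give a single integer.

Answer: 9

Derivation:
Initial committed: {a=20, b=9, c=15, d=6}
Op 1: UPDATE c=9 (auto-commit; committed c=9)
After op 1: visible(c) = 9 (pending={}, committed={a=20, b=9, c=9, d=6})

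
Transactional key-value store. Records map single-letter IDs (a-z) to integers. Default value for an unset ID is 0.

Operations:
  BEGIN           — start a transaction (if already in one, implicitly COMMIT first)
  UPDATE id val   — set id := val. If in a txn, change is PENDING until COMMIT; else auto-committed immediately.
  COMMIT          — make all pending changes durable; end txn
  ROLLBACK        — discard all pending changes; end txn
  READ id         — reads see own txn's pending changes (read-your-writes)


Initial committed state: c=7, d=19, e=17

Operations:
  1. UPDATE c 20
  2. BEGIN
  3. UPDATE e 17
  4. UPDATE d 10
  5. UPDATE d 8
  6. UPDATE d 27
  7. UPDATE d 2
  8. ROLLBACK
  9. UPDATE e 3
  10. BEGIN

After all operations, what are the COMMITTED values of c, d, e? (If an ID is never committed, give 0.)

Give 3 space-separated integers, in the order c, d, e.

Answer: 20 19 3

Derivation:
Initial committed: {c=7, d=19, e=17}
Op 1: UPDATE c=20 (auto-commit; committed c=20)
Op 2: BEGIN: in_txn=True, pending={}
Op 3: UPDATE e=17 (pending; pending now {e=17})
Op 4: UPDATE d=10 (pending; pending now {d=10, e=17})
Op 5: UPDATE d=8 (pending; pending now {d=8, e=17})
Op 6: UPDATE d=27 (pending; pending now {d=27, e=17})
Op 7: UPDATE d=2 (pending; pending now {d=2, e=17})
Op 8: ROLLBACK: discarded pending ['d', 'e']; in_txn=False
Op 9: UPDATE e=3 (auto-commit; committed e=3)
Op 10: BEGIN: in_txn=True, pending={}
Final committed: {c=20, d=19, e=3}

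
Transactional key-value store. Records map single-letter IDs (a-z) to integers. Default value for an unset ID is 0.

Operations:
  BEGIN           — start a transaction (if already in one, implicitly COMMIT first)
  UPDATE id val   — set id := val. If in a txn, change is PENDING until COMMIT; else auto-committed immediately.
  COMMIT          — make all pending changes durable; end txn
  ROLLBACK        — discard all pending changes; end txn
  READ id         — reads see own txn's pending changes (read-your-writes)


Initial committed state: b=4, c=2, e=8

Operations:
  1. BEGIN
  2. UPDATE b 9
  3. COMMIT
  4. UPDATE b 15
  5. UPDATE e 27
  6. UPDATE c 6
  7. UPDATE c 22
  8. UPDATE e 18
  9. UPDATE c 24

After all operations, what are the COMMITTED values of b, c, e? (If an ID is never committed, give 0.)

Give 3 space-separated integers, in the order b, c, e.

Initial committed: {b=4, c=2, e=8}
Op 1: BEGIN: in_txn=True, pending={}
Op 2: UPDATE b=9 (pending; pending now {b=9})
Op 3: COMMIT: merged ['b'] into committed; committed now {b=9, c=2, e=8}
Op 4: UPDATE b=15 (auto-commit; committed b=15)
Op 5: UPDATE e=27 (auto-commit; committed e=27)
Op 6: UPDATE c=6 (auto-commit; committed c=6)
Op 7: UPDATE c=22 (auto-commit; committed c=22)
Op 8: UPDATE e=18 (auto-commit; committed e=18)
Op 9: UPDATE c=24 (auto-commit; committed c=24)
Final committed: {b=15, c=24, e=18}

Answer: 15 24 18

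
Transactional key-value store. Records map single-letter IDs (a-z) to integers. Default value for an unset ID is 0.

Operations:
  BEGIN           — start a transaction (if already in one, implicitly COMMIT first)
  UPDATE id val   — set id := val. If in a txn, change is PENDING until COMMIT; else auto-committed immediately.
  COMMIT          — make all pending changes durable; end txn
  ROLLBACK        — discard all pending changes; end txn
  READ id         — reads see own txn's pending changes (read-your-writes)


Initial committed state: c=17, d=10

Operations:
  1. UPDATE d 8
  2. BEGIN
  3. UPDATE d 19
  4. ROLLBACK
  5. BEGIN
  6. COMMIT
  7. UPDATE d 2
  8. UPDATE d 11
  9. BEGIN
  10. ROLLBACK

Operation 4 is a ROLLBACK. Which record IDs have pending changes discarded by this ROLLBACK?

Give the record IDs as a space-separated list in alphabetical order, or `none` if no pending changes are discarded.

Initial committed: {c=17, d=10}
Op 1: UPDATE d=8 (auto-commit; committed d=8)
Op 2: BEGIN: in_txn=True, pending={}
Op 3: UPDATE d=19 (pending; pending now {d=19})
Op 4: ROLLBACK: discarded pending ['d']; in_txn=False
Op 5: BEGIN: in_txn=True, pending={}
Op 6: COMMIT: merged [] into committed; committed now {c=17, d=8}
Op 7: UPDATE d=2 (auto-commit; committed d=2)
Op 8: UPDATE d=11 (auto-commit; committed d=11)
Op 9: BEGIN: in_txn=True, pending={}
Op 10: ROLLBACK: discarded pending []; in_txn=False
ROLLBACK at op 4 discards: ['d']

Answer: d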